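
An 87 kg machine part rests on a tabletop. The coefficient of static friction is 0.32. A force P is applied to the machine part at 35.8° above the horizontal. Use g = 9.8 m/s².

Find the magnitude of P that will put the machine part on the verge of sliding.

P ≈ 273 N

N = m g − P sin α (the pull lifts the machine part).
At impending slip, P cos α = μ_s N = μ_s (m g − P sin α).
Solving: P (cos α + μ_s sin α) = μ_s m g → P = 0.32×853/(cos 35.8° + 0.32 sin 35.8°) = 273/0.9983 = 273 N.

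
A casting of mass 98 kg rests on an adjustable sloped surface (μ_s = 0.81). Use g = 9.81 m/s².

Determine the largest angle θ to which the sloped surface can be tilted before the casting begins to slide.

At the slip threshold, m g sin θ = μ_s · m g cos θ, so tan θ = μ_s.
θ_max = arctan(0.81) = 39°.

θ_max ≈ 39°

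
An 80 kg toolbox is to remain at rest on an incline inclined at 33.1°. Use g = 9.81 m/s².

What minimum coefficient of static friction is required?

μ_s,min ≈ 0.652

At the slip threshold m g sin θ = μ_s m g cos θ, so μ_s,min = tan θ.
μ_s,min = tan 33.1° = 0.652.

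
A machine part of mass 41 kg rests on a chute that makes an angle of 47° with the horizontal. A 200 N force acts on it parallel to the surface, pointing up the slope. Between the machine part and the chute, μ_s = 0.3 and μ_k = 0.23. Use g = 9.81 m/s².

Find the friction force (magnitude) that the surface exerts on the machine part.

f ≈ 63.1 N (up the incline)

Normal force: N = m g cos θ = 41 × 9.81 × cos 47° = 274.3 N.
For equilibrium along the incline the friction force must supply f = m g sin θ − P = 294.2 − 200 = 94.16 N (positive meaning up-slope).
The static-friction ceiling is μ_s N = 0.3 × 274.3 = 82.29 N.
|94.16| exceeds 82.29 N, so the machine part slips down-slope; friction is kinetic, f = μ_k N = 0.23×274.3 = 63.1 N.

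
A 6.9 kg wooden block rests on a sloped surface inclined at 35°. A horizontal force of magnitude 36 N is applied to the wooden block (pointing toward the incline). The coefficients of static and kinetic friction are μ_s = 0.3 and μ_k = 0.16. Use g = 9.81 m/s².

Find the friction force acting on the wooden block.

f ≈ 9.34 N (up the incline)

The horizontal push has a component P sin θ into the surface, so N = m g cos θ + P sin θ = 55.45 + 20.65 = 76.1 N.
Along the incline, the net driving force (taking up-slope positive) is P cos θ − m g sin θ = 29.49 − 38.82 = -9.335 N, so equilibrium requires friction f = 9.335 N (up-slope).
Maximum static friction: μ_s N = 0.3 × 76.1 = 22.83 N.
|f_req| = 9.335 ≤ 22.83 N → the wooden block is in equilibrium; friction equals the required value.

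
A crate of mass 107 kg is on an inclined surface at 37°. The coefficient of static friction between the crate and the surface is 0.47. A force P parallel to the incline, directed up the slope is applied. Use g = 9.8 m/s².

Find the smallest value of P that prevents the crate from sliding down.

The crate tends to slide down (tan θ > μ_s), so at the point of impending slip friction acts up-slope at its limit: f = μ_s N.
P is parallel to the surface, so N = m g cos θ = 837 N.
Along the incline: P + μ_s N = m g sin θ, so P = 631 − 0.47×837 = 237 N.

P_min ≈ 237 N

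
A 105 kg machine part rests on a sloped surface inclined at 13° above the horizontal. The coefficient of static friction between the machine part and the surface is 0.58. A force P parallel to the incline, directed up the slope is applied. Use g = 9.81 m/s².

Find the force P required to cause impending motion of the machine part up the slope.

P ≈ 814 N

At impending motion up the slope, friction acts down-slope at its limit: f = μ_s N.
P is parallel to the surface, so N = m g cos θ = 1000 N.
Along the incline: P = m g sin θ + μ_s N = 232 + 0.58×1000 = 814 N.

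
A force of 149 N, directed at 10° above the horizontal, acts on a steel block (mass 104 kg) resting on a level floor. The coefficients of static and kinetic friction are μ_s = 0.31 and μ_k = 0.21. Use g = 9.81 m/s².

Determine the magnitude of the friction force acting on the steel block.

The vertical component of P reduces the normal force: N = m g − P sin α = 1020 − 25.87 = 994.4 N.
For equilibrium, f = P cos α = 149×cos 10° = 146.7 N.
μ_s N = 0.31 × 994.4 = 308.3 N.
146.7 ≤ 308.3 N → static; friction equals the required 147 N.

f ≈ 147 N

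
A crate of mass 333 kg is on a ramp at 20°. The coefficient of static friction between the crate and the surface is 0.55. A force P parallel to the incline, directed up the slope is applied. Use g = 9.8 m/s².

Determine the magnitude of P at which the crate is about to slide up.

At impending motion up the slope, friction acts down-slope at its limit: f = μ_s N.
P is parallel to the surface, so N = m g cos θ = 3070 N.
Along the incline: P = m g sin θ + μ_s N = 1120 + 0.55×3070 = 2800 N.

P ≈ 2800 N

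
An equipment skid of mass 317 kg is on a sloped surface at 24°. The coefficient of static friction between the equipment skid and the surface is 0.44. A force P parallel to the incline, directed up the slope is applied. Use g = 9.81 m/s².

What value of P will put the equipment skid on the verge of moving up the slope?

At impending motion up the slope, friction acts down-slope at its limit: f = μ_s N.
P is parallel to the surface, so N = m g cos θ = 2840 N.
Along the incline: P = m g sin θ + μ_s N = 1260 + 0.44×2840 = 2510 N.

P ≈ 2510 N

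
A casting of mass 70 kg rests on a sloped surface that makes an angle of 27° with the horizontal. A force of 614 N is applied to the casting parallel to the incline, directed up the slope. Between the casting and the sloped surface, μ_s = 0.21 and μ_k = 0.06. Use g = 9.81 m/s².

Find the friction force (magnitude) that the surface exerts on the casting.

f ≈ 36.7 N (down the incline)

Normal force: N = m g cos θ = 70 × 9.81 × cos 27° = 611.9 N.
Parallel to the incline, ΣF = 0 gives f = m g sin θ − P = 311.8 − 614 = -302.2 N (up-slope positive).
Maximum static friction available: μ_s N = 0.21 × 611.9 = 128.5 N.
|-302.2| exceeds 128.5 N, so the casting slips up-slope; friction is kinetic, f = μ_k N = 0.06×611.9 = 36.7 N.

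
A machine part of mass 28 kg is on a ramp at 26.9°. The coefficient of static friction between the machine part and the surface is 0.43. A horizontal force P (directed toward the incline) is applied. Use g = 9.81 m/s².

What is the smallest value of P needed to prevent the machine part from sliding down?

P_min ≈ 17.4 N

The machine part tends to slide down (tan θ > μ_s), so at the point of impending slip friction acts up-slope at its limit: f = μ_s N.
Perpendicular to the incline: N = m g cos θ + P sin θ.
Along the incline: P cos θ + μ_s N = m g sin θ, i.e. P cos θ + μ_s (m g cos θ + P sin θ) = m g sin θ.
Solving, P (cos θ + μ_s sin θ) = m g (sin θ − μ_s cos θ), so P = 275×0.06896/1.086 = 17.4 N.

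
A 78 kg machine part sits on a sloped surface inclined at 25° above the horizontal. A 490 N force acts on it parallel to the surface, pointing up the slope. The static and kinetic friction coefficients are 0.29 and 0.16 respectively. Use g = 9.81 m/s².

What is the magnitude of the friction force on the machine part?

f ≈ 167 N (down the incline)

The normal reaction is N = m g cos θ = 693.5 N.
For equilibrium along the incline the friction force must supply f = m g sin θ − P = 323.4 − 490 = -166.6 N (positive meaning up-slope).
Maximum static friction available: μ_s N = 0.29 × 693.5 = 201.1 N.
Since |-166.6| ≤ 201.1 N, no slip — friction simply equals what equilibrium demands.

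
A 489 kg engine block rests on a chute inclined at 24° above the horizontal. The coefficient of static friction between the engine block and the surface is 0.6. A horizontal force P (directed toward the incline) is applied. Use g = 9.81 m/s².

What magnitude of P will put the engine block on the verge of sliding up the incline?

P ≈ 6840 N

At impending motion up the slope, friction acts down-slope at its limit: f = μ_s N.
Perpendicular to the incline: N = m g cos θ + P sin θ.
Along the incline: P cos θ = m g sin θ + μ_s N = m g sin θ + μ_s (m g cos θ + P sin θ).
Solving, P (cos θ − μ_s sin θ) = m g (sin θ + μ_s cos θ), so P = 489×9.81×(sin 24° + 0.6 cos 24°)/(cos 24° − 0.6 sin 24°) = 4800×0.9549/0.6695 = 6840 N.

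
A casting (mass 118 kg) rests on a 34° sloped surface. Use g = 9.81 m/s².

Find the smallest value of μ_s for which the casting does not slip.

μ_s,min ≈ 0.675

At the slip threshold m g sin θ = μ_s m g cos θ, so μ_s,min = tan θ.
μ_s,min = tan 34° = 0.675.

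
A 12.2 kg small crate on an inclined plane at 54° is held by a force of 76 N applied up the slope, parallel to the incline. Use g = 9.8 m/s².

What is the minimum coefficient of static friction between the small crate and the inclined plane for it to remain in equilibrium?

μ_s,min ≈ 0.295

N = m g cos θ = 70.28 N.
Friction must make up the shortfall along the incline: f = m g sin θ − P = 96.73 − 76 = 20.73 N.
At the threshold f = μ_s N, so μ_s,min = 20.73/70.28 = 0.295.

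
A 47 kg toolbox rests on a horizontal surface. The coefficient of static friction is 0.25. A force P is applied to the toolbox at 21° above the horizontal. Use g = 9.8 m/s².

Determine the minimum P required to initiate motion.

P ≈ 113 N

N = m g − P sin α (the pull lifts the toolbox).
At impending slip, P cos α = μ_s N = μ_s (m g − P sin α).
Solving: P (cos α + μ_s sin α) = μ_s m g → P = 0.25×461/(cos 21° + 0.25 sin 21°) = 115/1.023 = 113 N.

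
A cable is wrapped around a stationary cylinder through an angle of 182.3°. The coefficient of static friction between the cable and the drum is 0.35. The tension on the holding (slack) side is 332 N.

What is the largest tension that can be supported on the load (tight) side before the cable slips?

T_max ≈ 1010 N

At impending slip the capstan equation gives T₂/T₁ = e^{μβ} with β in radians.
β = 182.3° × π/180 = 3.182 rad.
e^{μβ} = e^{0.35×3.182} = 3.045.
T₂ = T₁ · e^{μβ} = 332 × 3.045 = 1010 N.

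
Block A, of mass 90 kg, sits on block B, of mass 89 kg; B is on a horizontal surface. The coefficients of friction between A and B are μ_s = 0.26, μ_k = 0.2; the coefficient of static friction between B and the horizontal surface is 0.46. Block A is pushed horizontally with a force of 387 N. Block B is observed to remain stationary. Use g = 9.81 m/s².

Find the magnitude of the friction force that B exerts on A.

Between the blocks, N₁ = m_A g = 882.9 N.
So the A–B interface can sustain at most μ_s N₁ = 229.6 N of static friction.
P = 387 N exceeds that limit, so A slips over B and the interface friction becomes kinetic: f₁ = μ_k N₁ = 0.2×882.9 = 177 N.
By Newton's third law B feels 177 N forward from A. With B stationary, the floor's static friction on B balances it: f₂ = 177 N (well within μ_s(m_A+m_B)g = 807.8 N).

f ≈ 177 N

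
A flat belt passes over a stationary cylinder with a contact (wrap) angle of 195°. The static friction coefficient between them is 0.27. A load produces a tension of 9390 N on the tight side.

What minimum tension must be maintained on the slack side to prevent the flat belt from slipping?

T_min ≈ 3750 N

Capstan equation at impending slip: T_tight/T_slack = e^{μβ}.
β = 195° = 3.403 rad; e^{μβ} = e^{0.27×3.403} = 2.507.
T_slack = T_tight / e^{μβ} = 9390 / 2.507 = 3750 N.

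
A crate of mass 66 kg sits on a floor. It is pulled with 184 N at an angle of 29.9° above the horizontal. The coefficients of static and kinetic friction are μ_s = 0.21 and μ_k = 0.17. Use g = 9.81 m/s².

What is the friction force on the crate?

f ≈ 94.5 N

Vertical equilibrium gives N = m g − P sin α = 555.7 N.
Horizontally, friction must balance P cos α = 159.5 N.
The static-friction limit is μ_s N = 116.7 N.
The required friction exceeds μ_s N, so the crate moves and f = μ_k N = 94.5 N.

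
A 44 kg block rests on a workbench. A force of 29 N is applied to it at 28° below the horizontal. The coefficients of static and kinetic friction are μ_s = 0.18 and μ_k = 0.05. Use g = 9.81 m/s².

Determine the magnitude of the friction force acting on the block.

f ≈ 25.6 N

Vertical equilibrium gives N = m g + P sin α = 445.3 N.
The horizontal driving force is P cos α = 25.61 N, so equilibrium needs friction f = 25.61 N.
The static-friction limit is μ_s N = 80.15 N.
Since 25.61 N does not exceed the limit, the block stays at rest and f = 25.6 N.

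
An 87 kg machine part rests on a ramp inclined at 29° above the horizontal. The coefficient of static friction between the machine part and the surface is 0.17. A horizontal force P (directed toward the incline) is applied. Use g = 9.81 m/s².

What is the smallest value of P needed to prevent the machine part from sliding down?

P_min ≈ 300 N

The machine part tends to slide down (tan θ > μ_s), so at the point of impending slip friction acts up-slope at its limit: f = μ_s N.
Perpendicular to the incline: N = m g cos θ + P sin θ.
Along the incline: P cos θ + μ_s N = m g sin θ, i.e. P cos θ + μ_s (m g cos θ + P sin θ) = m g sin θ.
Solving, P (cos θ + μ_s sin θ) = m g (sin θ − μ_s cos θ), so P = 853×0.3361/0.957 = 300 N.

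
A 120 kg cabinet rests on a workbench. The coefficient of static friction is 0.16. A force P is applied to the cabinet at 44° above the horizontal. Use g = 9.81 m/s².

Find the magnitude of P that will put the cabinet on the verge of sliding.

N = m g − P sin α (the pull lifts the cabinet).
At impending slip, P cos α = μ_s N = μ_s (m g − P sin α).
Solving: P (cos α + μ_s sin α) = μ_s m g → P = 0.16×1180/(cos 44° + 0.16 sin 44°) = 188/0.8305 = 227 N.

P ≈ 227 N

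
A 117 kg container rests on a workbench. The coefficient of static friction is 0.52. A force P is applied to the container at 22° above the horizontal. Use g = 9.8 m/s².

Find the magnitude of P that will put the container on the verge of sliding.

P ≈ 531 N

N = m g − P sin α (the pull lifts the container).
At impending slip, P cos α = μ_s N = μ_s (m g − P sin α).
Solving: P (cos α + μ_s sin α) = μ_s m g → P = 0.52×1150/(cos 22° + 0.52 sin 22°) = 596/1.122 = 531 N.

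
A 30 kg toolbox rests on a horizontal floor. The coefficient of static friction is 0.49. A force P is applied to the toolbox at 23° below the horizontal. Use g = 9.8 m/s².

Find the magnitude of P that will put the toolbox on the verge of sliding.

N = m g + P sin α (the push presses the toolbox into the horizontal floor).
At impending slip, P cos α = μ_s N = μ_s (m g + P sin α).
Solving: P (cos α − μ_s sin α) = μ_s m g → P = 0.49×294/(cos 23° − 0.49 sin 23°) = 144/0.729 = 198 N.

P ≈ 198 N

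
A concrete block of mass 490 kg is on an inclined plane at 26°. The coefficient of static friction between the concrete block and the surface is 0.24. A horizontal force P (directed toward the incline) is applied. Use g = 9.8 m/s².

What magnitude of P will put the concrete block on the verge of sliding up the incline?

At impending motion up the slope, friction acts down-slope at its limit: f = μ_s N.
Perpendicular to the incline: N = m g cos θ + P sin θ.
Along the incline: P cos θ = m g sin θ + μ_s N = m g sin θ + μ_s (m g cos θ + P sin θ).
Solving, P (cos θ − μ_s sin θ) = m g (sin θ + μ_s cos θ), so P = 490×9.8×(sin 26° + 0.24 cos 26°)/(cos 26° − 0.24 sin 26°) = 4800×0.6541/0.7936 = 3960 N.

P ≈ 3960 N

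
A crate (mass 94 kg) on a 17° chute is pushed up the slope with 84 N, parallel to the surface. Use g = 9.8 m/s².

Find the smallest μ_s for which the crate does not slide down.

N = m g cos θ = 880.9 N.
Friction must make up the shortfall along the incline: f = m g sin θ − P = 269.3 − 84 = 185.3 N.
At the threshold f = μ_s N, so μ_s,min = 185.3/880.9 = 0.21.

μ_s,min ≈ 0.21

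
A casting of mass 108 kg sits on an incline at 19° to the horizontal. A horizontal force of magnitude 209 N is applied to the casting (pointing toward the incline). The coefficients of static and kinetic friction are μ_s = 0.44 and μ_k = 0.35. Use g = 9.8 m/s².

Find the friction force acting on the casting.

Resolve perpendicular to the incline: N = m g cos θ + P sin θ = 108×9.8×cos 19° + 209×sin 19° = 1069 N.
Parallel to the incline: P cos θ − m g sin θ = 197.6 − 344.6 = -147 N; the friction needed to balance this is 147 N acting up the slope.
Maximum static friction: μ_s N = 0.44 × 1069 = 470.3 N.
Since 147 N is within the 470.3 N limit, the casting stays put and friction is exactly 147 N.

f ≈ 147 N (up the incline)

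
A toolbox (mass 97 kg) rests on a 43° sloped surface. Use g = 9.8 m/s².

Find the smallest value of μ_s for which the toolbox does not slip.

At the slip threshold m g sin θ = μ_s m g cos θ, so μ_s,min = tan θ.
μ_s,min = tan 43° = 0.933.

μ_s,min ≈ 0.933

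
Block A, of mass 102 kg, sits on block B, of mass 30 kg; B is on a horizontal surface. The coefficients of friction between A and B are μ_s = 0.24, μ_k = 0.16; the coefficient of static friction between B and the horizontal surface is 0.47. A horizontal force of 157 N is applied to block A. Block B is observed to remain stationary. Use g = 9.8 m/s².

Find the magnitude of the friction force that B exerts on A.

The normal force B exerts on A is simply A's weight, N₁ = 999.6 N.
So the A–B interface can sustain at most μ_s N₁ = 239.9 N of static friction.
P = 157 N is within that limit, so A and B move together (both at rest); the A–B friction is simply f₁ = P = 157 N.
B experiences an equal 157 N forward from A (third law). B is in equilibrium, so the floor supplies f₂ = 157 N of static friction (limit μ_s(m_A+m_B)g = 608 N, not exceeded).

f ≈ 157 N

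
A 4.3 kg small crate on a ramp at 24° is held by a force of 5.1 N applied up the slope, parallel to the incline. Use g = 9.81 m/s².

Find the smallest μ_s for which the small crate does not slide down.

μ_s,min ≈ 0.313

N = m g cos θ = 38.54 N.
Friction must make up the shortfall along the incline: f = m g sin θ − P = 17.16 − 5.1 = 12.06 N.
At the threshold f = μ_s N, so μ_s,min = 12.06/38.54 = 0.313.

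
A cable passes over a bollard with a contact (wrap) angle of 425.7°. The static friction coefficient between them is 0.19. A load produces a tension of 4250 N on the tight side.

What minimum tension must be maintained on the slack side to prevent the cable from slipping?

Capstan equation at impending slip: T_tight/T_slack = e^{μβ}.
β = 425.7° = 7.43 rad; e^{μβ} = e^{0.19×7.43} = 4.103.
T_slack = T_tight / e^{μβ} = 4250 / 4.103 = 1040 N.

T_min ≈ 1040 N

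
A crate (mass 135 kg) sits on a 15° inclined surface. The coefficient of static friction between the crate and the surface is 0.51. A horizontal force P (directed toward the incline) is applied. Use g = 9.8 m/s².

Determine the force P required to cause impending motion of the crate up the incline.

At impending motion up the slope, friction acts down-slope at its limit: f = μ_s N.
Perpendicular to the incline: N = m g cos θ + P sin θ.
Along the incline: P cos θ = m g sin θ + μ_s N = m g sin θ + μ_s (m g cos θ + P sin θ).
Solving, P (cos θ − μ_s sin θ) = m g (sin θ + μ_s cos θ), so P = 135×9.8×(sin 15° + 0.51 cos 15°)/(cos 15° − 0.51 sin 15°) = 1320×0.7514/0.8339 = 1190 N.

P ≈ 1190 N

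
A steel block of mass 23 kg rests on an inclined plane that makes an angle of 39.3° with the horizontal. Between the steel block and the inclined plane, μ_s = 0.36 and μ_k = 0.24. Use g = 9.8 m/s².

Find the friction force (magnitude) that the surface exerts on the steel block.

f ≈ 41.9 N (up the incline)

Normal force: N = m g cos θ = 23 × 9.8 × cos 39.3° = 174.4 N.
For equilibrium along the incline, friction must balance the weight component: f = m g sin θ = 142.8 N up the slope.
Static friction can supply at most μ_s N = 62.79 N.
|142.8| exceeds 62.79 N, so the steel block slips down-slope; friction is kinetic, f = μ_k N = 0.24×174.4 = 41.9 N.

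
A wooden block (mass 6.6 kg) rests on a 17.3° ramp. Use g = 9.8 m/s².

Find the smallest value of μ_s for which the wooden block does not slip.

μ_s,min ≈ 0.311

At the slip threshold m g sin θ = μ_s m g cos θ, so μ_s,min = tan θ.
μ_s,min = tan 17.3° = 0.311.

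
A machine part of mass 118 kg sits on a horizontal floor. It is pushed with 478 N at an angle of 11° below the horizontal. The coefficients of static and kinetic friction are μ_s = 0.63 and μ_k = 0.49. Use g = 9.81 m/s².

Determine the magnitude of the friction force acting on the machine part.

f ≈ 469 N

The vertical component of P adds to the normal force: N = m g + P sin α = 1158 + 91.21 = 1249 N.
The horizontal driving force is P cos α = 469.2 N, so equilibrium needs friction f = 469.2 N.
The static-friction limit is μ_s N = 786.7 N.
469.2 ≤ 786.7 N → static; friction equals the required 469 N.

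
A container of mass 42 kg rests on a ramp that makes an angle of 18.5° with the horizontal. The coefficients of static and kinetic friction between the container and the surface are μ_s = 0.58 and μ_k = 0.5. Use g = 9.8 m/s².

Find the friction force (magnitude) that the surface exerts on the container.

f ≈ 131 N (up the incline)

The normal reaction is N = m g cos θ = 390.3 N.
Along the slope the weight component is m g sin θ = 130.6 N; friction must supply exactly this, acting up-slope.
Static friction can supply at most μ_s N = 226.4 N.
Since |130.6| ≤ 226.4 N, no slip — friction simply equals what equilibrium demands.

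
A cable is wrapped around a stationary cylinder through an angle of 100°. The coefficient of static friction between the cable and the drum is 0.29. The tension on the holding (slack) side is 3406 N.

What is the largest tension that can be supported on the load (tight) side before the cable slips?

T_max ≈ 5650 N

At impending slip the capstan equation gives T₂/T₁ = e^{μβ} with β in radians.
β = 100° × π/180 = 1.745 rad.
e^{μβ} = e^{0.29×1.745} = 1.659.
T₂ = T₁ · e^{μβ} = 3406 × 1.659 = 5650 N.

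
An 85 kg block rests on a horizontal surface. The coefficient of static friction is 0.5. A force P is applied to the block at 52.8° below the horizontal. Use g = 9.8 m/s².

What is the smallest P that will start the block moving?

P ≈ 2020 N

N = m g + P sin α (the push presses the block into the horizontal surface).
At impending slip, P cos α = μ_s N = μ_s (m g + P sin α).
Solving: P (cos α − μ_s sin α) = μ_s m g → P = 0.5×833/(cos 52.8° − 0.5 sin 52.8°) = 417/0.2063 = 2020 N.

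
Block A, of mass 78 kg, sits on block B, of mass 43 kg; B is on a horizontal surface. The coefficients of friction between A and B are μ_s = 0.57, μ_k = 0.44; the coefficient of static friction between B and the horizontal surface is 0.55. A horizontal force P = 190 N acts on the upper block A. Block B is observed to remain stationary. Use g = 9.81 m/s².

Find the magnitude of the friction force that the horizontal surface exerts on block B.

Between the blocks, N₁ = m_A g = 765.2 N.
So the A–B interface can sustain at most μ_s N₁ = 436.2 N of static friction.
Since P = 190 N ≤ 436.2 N, A does not slip on B; friction on A equals P = 190 N.
B experiences an equal 190 N forward from A (third law). B is in equilibrium, so the floor supplies f₂ = 190 N of static friction (limit μ_s(m_A+m_B)g = 652.9 N, not exceeded).

f ≈ 190 N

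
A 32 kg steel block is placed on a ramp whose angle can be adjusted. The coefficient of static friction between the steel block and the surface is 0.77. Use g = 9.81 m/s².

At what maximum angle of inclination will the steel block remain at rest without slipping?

At the slip threshold, m g sin θ = μ_s · m g cos θ, so tan θ = μ_s.
θ_max = arctan(0.77) = 37.6°.

θ_max ≈ 37.6°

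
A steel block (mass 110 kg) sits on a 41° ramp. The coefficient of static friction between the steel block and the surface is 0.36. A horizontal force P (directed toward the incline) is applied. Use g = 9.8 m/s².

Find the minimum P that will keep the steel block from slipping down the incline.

P_min ≈ 418 N

The steel block tends to slide down (tan θ > μ_s), so at the point of impending slip friction acts up-slope at its limit: f = μ_s N.
Perpendicular to the incline: N = m g cos θ + P sin θ.
Along the incline: P cos θ + μ_s N = m g sin θ, i.e. P cos θ + μ_s (m g cos θ + P sin θ) = m g sin θ.
Solving, P (cos θ + μ_s sin θ) = m g (sin θ − μ_s cos θ), so P = 1080×0.3844/0.9909 = 418 N.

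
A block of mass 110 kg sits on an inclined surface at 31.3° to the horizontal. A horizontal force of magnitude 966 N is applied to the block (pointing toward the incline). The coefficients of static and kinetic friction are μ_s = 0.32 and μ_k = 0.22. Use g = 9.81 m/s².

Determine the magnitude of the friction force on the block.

f ≈ 265 N (down the incline)

Resolve perpendicular to the incline: N = m g cos θ + P sin θ = 110×9.81×cos 31.3° + 966×sin 31.3° = 1424 N.
Along the incline, the net driving force (taking up-slope positive) is P cos θ − m g sin θ = 825.4 − 560.6 = 264.8 N, so equilibrium requires friction f = -264.8 N (down-slope).
The limit of static friction is μ_s N = 455.6 N.
|f_req| = 264.8 ≤ 455.6 N → the block is in equilibrium; friction equals the required value.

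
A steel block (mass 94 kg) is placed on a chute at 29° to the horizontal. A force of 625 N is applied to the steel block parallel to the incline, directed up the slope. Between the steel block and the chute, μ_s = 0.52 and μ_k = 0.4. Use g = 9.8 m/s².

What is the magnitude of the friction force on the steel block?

f ≈ 178 N (down the incline)

Perpendicular to the surface, N = m g cos θ = 94·9.8·cos 29° = 805.7 N.
Parallel to the incline, ΣF = 0 gives f = m g sin θ − P = 446.6 − 625 = -178.4 N (up-slope positive).
Maximum static friction available: μ_s N = 0.52 × 805.7 = 419 N.
Since |-178.4| ≤ 419 N, no slip — friction simply equals what equilibrium demands.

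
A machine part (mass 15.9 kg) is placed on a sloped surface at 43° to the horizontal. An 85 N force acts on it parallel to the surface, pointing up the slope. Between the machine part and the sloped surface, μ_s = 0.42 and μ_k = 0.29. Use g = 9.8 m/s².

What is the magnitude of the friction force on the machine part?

The normal reaction is N = m g cos θ = 114 N.
For equilibrium along the incline the friction force must supply f = m g sin θ − P = 106.3 − 85 = 21.27 N (positive meaning up-slope).
Static friction can supply at most μ_s N = 47.86 N.
Since |21.27| ≤ 47.86 N, the machine part remains in static equilibrium and friction takes exactly the required value.

f ≈ 21.3 N (up the incline)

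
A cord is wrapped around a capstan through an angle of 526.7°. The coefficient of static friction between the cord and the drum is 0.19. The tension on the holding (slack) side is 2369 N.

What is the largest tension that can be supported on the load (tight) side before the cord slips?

T_max ≈ 13600 N

At impending slip the capstan equation gives T₂/T₁ = e^{μβ} with β in radians.
β = 526.7° × π/180 = 9.193 rad.
e^{μβ} = e^{0.19×9.193} = 5.735.
T₂ = T₁ · e^{μβ} = 2369 × 5.735 = 13600 N.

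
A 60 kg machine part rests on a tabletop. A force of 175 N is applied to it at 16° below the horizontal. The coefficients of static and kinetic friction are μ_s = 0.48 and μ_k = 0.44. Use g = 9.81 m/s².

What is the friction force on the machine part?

f ≈ 168 N

Vertical equilibrium gives N = m g + P sin α = 636.8 N.
The horizontal driving force is P cos α = 168.2 N, so equilibrium needs friction f = 168.2 N.
μ_s N = 0.48 × 636.8 = 305.7 N.
Since 168.2 N does not exceed the limit, the machine part stays at rest and f = 168 N.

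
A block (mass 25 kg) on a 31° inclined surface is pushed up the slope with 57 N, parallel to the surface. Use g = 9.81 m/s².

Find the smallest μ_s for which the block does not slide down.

N = m g cos θ = 210.2 N.
Friction must make up the shortfall along the incline: f = m g sin θ − P = 126.3 − 57 = 69.31 N.
At the threshold f = μ_s N, so μ_s,min = 69.31/210.2 = 0.33.

μ_s,min ≈ 0.33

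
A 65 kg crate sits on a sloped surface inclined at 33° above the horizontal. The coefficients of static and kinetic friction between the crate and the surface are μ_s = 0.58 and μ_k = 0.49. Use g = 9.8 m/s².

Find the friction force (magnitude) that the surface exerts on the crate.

Normal force: N = m g cos θ = 65 × 9.8 × cos 33° = 534.2 N.
Along the slope the weight component is m g sin θ = 346.9 N; friction must supply exactly this, acting up-slope.
The static-friction ceiling is μ_s N = 0.58 × 534.2 = 309.9 N.
|346.9| exceeds 309.9 N, so the crate slips down-slope; friction is kinetic, f = μ_k N = 0.49×534.2 = 262 N.

f ≈ 262 N (up the incline)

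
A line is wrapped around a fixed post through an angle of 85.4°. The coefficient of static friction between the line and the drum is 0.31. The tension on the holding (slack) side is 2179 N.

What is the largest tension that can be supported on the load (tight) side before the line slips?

T_max ≈ 3460 N

At impending slip the capstan equation gives T₂/T₁ = e^{μβ} with β in radians.
β = 85.4° × π/180 = 1.491 rad.
e^{μβ} = e^{0.31×1.491} = 1.587.
T₂ = T₁ · e^{μβ} = 2179 × 1.587 = 3460 N.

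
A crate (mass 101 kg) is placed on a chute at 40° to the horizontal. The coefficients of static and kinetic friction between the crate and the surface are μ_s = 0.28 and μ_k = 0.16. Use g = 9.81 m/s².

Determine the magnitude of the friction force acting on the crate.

The normal reaction is N = m g cos θ = 759 N.
Along the slope the weight component is m g sin θ = 636.9 N; friction must supply exactly this, acting up-slope.
The static-friction ceiling is μ_s N = 0.28 × 759 = 212.5 N.
Since |636.9| > 212.5 N, static friction cannot hold it; the crate slides down the incline and kinetic friction applies: f = μ_k N = 0.16 × 759 = 121 N.

f ≈ 121 N (up the incline)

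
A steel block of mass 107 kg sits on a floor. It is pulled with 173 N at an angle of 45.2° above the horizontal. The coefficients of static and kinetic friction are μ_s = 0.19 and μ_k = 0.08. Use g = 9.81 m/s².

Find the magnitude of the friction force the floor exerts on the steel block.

The vertical component of P reduces the normal force: N = m g − P sin α = 1050 − 122.8 = 926.9 N.
For equilibrium, f = P cos α = 173×cos 45.2° = 121.9 N.
The static-friction limit is μ_s N = 176.1 N.
121.9 ≤ 176.1 N → static; friction equals the required 122 N.

f ≈ 122 N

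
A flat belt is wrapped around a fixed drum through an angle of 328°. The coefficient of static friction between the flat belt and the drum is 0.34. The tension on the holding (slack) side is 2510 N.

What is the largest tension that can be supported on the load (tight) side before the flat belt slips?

At impending slip the capstan equation gives T₂/T₁ = e^{μβ} with β in radians.
β = 328° × π/180 = 5.725 rad.
e^{μβ} = e^{0.34×5.725} = 7.003.
T₂ = T₁ · e^{μβ} = 2510 × 7.003 = 17600 N.

T_max ≈ 17600 N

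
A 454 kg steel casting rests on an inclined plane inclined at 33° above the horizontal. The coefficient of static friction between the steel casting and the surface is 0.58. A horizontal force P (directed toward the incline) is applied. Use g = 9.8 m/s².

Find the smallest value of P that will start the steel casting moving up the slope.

P ≈ 8780 N

At impending motion up the slope, friction acts down-slope at its limit: f = μ_s N.
Perpendicular to the incline: N = m g cos θ + P sin θ.
Along the incline: P cos θ = m g sin θ + μ_s N = m g sin θ + μ_s (m g cos θ + P sin θ).
Solving, P (cos θ − μ_s sin θ) = m g (sin θ + μ_s cos θ), so P = 454×9.8×(sin 33° + 0.58 cos 33°)/(cos 33° − 0.58 sin 33°) = 4450×1.031/0.5228 = 8780 N.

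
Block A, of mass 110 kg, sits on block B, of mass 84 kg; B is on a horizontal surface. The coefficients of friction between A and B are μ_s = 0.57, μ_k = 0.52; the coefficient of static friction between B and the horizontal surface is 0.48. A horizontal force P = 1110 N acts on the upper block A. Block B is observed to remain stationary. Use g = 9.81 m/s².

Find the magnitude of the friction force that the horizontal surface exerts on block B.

Between the blocks, N₁ = m_A g = 1079 N.
Maximum static friction on A from B: μ_s N₁ = 0.57×1079 = 615.1 N.
P = 1110 N exceeds that limit, so A slips over B and the interface friction becomes kinetic: f₁ = μ_k N₁ = 0.52×1079 = 561 N.
By Newton's third law B feels 561 N forward from A. With B stationary, the floor's static friction on B balances it: f₂ = 561 N (well within μ_s(m_A+m_B)g = 913.5 N).

f ≈ 561 N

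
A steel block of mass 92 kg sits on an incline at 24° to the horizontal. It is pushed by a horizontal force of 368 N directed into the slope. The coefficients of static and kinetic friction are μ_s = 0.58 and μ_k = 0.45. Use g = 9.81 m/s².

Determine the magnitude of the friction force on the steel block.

f ≈ 30.9 N (up the incline)

Normal direction: N = m g cos θ + P sin θ = 974.2 N.
Along the incline, the net driving force (taking up-slope positive) is P cos θ − m g sin θ = 336.2 − 367.1 = -30.9 N, so equilibrium requires friction f = 30.9 N (up-slope).
Maximum static friction: μ_s N = 0.58 × 974.2 = 565 N.
|f_req| = 30.9 ≤ 565 N → the steel block is in equilibrium; friction equals the required value.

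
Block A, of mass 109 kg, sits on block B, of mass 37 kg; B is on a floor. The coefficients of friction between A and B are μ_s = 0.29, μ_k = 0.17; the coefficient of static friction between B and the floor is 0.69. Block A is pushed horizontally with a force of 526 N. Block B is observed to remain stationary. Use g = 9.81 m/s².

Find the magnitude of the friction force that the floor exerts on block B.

Between the blocks, N₁ = m_A g = 1069 N.
Maximum static friction on A from B: μ_s N₁ = 0.29×1069 = 310.1 N.
P = 526 N exceeds that limit, so A slips over B and the interface friction becomes kinetic: f₁ = μ_k N₁ = 0.17×1069 = 182 N.
B experiences an equal 182 N forward from A (third law). B is in equilibrium, so the floor supplies f₂ = 182 N of static friction (limit μ_s(m_A+m_B)g = 988.3 N, not exceeded).

f ≈ 182 N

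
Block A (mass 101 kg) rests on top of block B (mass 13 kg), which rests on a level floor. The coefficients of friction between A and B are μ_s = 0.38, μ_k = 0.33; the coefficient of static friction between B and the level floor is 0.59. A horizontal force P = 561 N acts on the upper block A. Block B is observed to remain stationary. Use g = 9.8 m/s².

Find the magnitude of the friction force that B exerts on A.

f ≈ 327 N

Normal force at the A–B interface: N₁ = m_A g = 989.8 N.
Maximum static friction on A from B: μ_s N₁ = 0.38×989.8 = 376.1 N.
P = 561 N exceeds that limit, so A slips over B and the interface friction becomes kinetic: f₁ = μ_k N₁ = 0.33×989.8 = 327 N.
By Newton's third law B feels 327 N forward from A. With B stationary, the floor's static friction on B balances it: f₂ = 327 N (well within μ_s(m_A+m_B)g = 659.1 N).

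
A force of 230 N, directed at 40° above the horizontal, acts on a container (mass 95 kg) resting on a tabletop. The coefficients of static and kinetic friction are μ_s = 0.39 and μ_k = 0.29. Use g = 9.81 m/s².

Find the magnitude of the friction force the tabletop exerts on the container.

f ≈ 176 N

Vertical equilibrium gives N = m g − P sin α = 784.1 N.
The horizontal driving force is P cos α = 176.2 N, so equilibrium needs friction f = 176.2 N.
μ_s N = 0.39 × 784.1 = 305.8 N.
Since 176.2 N does not exceed the limit, the container stays at rest and f = 176 N.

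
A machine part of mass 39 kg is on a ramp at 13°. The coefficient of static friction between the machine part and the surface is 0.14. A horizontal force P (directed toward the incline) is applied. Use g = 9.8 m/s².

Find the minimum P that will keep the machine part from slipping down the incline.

The machine part tends to slide down (tan θ > μ_s), so at the point of impending slip friction acts up-slope at its limit: f = μ_s N.
Perpendicular to the incline: N = m g cos θ + P sin θ.
Along the incline: P cos θ + μ_s N = m g sin θ, i.e. P cos θ + μ_s (m g cos θ + P sin θ) = m g sin θ.
Solving, P (cos θ + μ_s sin θ) = m g (sin θ − μ_s cos θ), so P = 382×0.08854/1.006 = 33.6 N.

P_min ≈ 33.6 N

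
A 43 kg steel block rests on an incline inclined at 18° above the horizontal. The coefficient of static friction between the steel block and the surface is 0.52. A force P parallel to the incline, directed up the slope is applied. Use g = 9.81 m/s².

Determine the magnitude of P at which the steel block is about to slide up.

At impending motion up the slope, friction acts down-slope at its limit: f = μ_s N.
P is parallel to the surface, so N = m g cos θ = 401 N.
Along the incline: P = m g sin θ + μ_s N = 130 + 0.52×401 = 339 N.

P ≈ 339 N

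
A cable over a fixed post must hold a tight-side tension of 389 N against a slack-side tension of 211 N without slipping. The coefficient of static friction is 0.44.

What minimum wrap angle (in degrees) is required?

T₂/T₁ = e^{μβ} → β = ln(T₂/T₁)/μ.
β = ln(389/211)/0.44 = 0.6117/0.44 = 1.39 rad.
In degrees: β = 1.39 × 180/π = 79.7°.

β_min ≈ 79.7°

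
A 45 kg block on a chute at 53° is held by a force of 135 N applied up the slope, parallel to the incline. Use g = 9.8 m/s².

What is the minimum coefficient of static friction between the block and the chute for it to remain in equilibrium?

μ_s,min ≈ 0.818

N = m g cos θ = 265.4 N.
Friction must make up the shortfall along the incline: f = m g sin θ − P = 352.2 − 135 = 217.2 N.
At the threshold f = μ_s N, so μ_s,min = 217.2/265.4 = 0.818.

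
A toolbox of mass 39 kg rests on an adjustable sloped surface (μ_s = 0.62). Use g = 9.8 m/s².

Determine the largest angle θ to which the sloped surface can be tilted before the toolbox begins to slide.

θ_max ≈ 31.8°

At the slip threshold, m g sin θ = μ_s · m g cos θ, so tan θ = μ_s.
θ_max = arctan(0.62) = 31.8°.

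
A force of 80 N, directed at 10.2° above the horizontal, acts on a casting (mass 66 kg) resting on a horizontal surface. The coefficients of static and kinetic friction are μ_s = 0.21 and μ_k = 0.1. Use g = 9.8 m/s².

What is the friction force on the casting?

f ≈ 78.7 N

The vertical component of P reduces the normal force: N = m g − P sin α = 646.8 − 14.17 = 632.6 N.
The horizontal driving force is P cos α = 78.74 N, so equilibrium needs friction f = 78.74 N.
The static-friction limit is μ_s N = 132.9 N.
Since 78.74 N does not exceed the limit, the casting stays at rest and f = 78.7 N.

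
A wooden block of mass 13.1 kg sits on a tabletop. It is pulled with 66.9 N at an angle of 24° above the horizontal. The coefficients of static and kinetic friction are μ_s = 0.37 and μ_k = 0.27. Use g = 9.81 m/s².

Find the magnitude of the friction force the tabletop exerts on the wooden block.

N = m g − P sin α = 128.5 − 66.9×sin 24° = 101.3 N.
For equilibrium, f = P cos α = 66.9×cos 24° = 61.12 N.
The static-friction limit is μ_s N = 37.48 N.
61.12 > 37.48 N → the wooden block slides; f = μ_k N = 0.27×101.3 = 27.4 N.

f ≈ 27.4 N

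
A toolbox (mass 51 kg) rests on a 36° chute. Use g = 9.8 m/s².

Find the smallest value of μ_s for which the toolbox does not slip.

μ_s,min ≈ 0.727

At the slip threshold m g sin θ = μ_s m g cos θ, so μ_s,min = tan θ.
μ_s,min = tan 36° = 0.727.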